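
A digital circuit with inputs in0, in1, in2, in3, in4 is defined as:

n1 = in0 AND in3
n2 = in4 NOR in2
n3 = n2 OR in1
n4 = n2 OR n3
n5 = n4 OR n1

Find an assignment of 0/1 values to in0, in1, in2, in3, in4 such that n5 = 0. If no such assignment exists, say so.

n5 = n4 OR n1 must be 0, so both n4 = 0 and n1 = 0.
n4 = n2 OR n3 must be 0, so both n2 = 0 and n3 = 0.
Check with in0=0, in1=0, in2=1, in3=0, in4=0:
n1 = in0 AND in3 = 0 AND 0 = 0
n2 = in4 NOR in2 = 0 NOR 1 = 0
n3 = n2 OR in1 = 0 OR 0 = 0
n4 = n2 OR n3 = 0 OR 0 = 0
n5 = n4 OR n1 = 0 OR 0 = 0
So n5 = 0 as required.

in0=0, in1=0, in2=1, in3=0, in4=0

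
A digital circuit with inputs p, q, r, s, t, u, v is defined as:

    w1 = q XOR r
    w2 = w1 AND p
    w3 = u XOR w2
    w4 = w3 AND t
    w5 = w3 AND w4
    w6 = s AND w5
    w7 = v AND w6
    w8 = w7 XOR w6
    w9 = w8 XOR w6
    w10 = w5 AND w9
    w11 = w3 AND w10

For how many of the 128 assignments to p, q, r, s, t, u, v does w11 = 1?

8

w11 = w3 AND w10 must be 1, so both w3 = 1 and w10 = 1.
w3 = u XOR w2 must be 1, so u and w2 differ.
w10 = w5 AND w9 must be 1, so both w5 = 1 and w9 = 1.
Enumerating the 128 input combinations, 8 give w11 = 1 and 120 give w11 = 0.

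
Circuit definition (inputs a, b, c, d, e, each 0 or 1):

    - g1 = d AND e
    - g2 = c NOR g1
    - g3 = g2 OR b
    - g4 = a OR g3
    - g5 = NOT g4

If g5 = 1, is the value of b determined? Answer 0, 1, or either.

0

g5 = NOT g4 must be 1, so g4 = 0.
Every assignment with g5 = 1 has b = 0; there are 5 such assignment(s).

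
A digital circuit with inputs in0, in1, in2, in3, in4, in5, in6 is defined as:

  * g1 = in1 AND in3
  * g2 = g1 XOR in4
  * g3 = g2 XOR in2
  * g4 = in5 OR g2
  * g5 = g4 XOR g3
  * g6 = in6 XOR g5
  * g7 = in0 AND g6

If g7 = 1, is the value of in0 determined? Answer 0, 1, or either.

g7 = in0 AND g6 must be 1, so both in0 = 1 and g6 = 1.
g6 = in6 XOR g5 must be 1, so in6 and g5 differ.
Every assignment with g7 = 1 has in0 = 1; there are 32 such assignment(s).

1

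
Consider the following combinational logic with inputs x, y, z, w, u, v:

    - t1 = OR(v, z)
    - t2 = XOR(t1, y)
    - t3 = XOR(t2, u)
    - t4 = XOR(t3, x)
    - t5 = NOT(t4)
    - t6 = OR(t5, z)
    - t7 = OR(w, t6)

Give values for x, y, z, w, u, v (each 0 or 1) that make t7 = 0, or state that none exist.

x=0 y=0 z=0 w=0 u=1 v=0

t7 = OR(w, t6) must be 0, so both w = 0 and t6 = 0.
Check with x=0 y=0 z=0 w=0 u=1 v=0:
t1 = OR(v, z) = OR(0, 0) = 0
t2 = XOR(t1, y) = XOR(0, 0) = 0
t3 = XOR(t2, u) = XOR(0, 1) = 1
t4 = XOR(t3, x) = XOR(1, 0) = 1
t5 = NOT(t4) = NOT 1 = 0
t6 = OR(t5, z) = OR(0, 0) = 0
t7 = OR(w, t6) = OR(0, 0) = 0
So t7 = 0 as required.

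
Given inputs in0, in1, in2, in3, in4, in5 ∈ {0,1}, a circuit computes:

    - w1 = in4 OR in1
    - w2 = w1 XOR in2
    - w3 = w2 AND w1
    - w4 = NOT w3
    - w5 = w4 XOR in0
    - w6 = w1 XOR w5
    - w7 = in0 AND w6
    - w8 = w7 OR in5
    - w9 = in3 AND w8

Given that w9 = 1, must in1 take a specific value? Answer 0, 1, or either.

Both values of in1 occur among assignments with w9 = 1:
  in1=0: in0=0, in1=0, in2=0, in3=1, in4=0, in5=1
  in1=1: in0=0, in1=1, in2=0, in3=1, in4=0, in5=1

either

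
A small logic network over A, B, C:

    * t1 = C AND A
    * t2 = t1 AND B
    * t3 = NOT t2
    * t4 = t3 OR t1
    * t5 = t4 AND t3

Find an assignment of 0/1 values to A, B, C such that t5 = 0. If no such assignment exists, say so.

t5 = t4 AND t3 must be 0, so at least one of t4, t3 is 0.
Check with A=1, B=1, C=1:
t1 = C AND A = 1 AND 1 = 1
t2 = t1 AND B = 1 AND 1 = 1
t3 = NOT t2 = NOT 1 = 0
t4 = t3 OR t1 = 0 OR 1 = 1
t5 = t4 AND t3 = 1 AND 0 = 0
So t5 = 0 as required.

A=1, B=1, C=1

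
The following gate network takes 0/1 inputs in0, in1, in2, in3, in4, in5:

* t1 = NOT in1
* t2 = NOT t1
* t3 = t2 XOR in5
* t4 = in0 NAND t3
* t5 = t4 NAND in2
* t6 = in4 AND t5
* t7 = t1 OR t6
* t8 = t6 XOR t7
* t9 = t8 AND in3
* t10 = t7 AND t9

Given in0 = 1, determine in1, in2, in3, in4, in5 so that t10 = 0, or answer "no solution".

in1=1 in2=1 in3=0 in4=1 in5=1

t10 = t7 AND t9 must be 0, so at least one of t7, t9 is 0.
Check with in0 = 1 and in1=1, in2=1, in3=0, in4=1, in5=1:
t1 = NOT in1 = NOT 1 = 0
t2 = NOT t1 = NOT 0 = 1
t3 = t2 XOR in5 = 1 XOR 1 = 0
t4 = in0 NAND t3 = 1 NAND 0 = 1
t5 = t4 NAND in2 = 1 NAND 1 = 0
t6 = in4 AND t5 = 1 AND 0 = 0
t7 = t1 OR t6 = 0 OR 0 = 0
t8 = t6 XOR t7 = 0 XOR 0 = 0
t9 = t8 AND in3 = 0 AND 0 = 0
t10 = t7 AND t9 = 0 AND 0 = 0
So t10 = 0.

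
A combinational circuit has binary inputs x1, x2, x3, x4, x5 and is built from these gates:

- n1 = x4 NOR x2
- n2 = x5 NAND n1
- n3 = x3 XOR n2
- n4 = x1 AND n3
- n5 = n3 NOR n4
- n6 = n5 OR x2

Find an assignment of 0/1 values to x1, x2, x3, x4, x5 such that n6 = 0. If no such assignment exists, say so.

n6 = n5 OR x2 must be 0, so both n5 = 0 and x2 = 0.
n5 = n3 NOR n4 must be 0, so at least one of n3, n4 is 1.
Check with x1=0, x2=0, x3=0, x4=1, x5=0:
n1 = x4 NOR x2 = 1 NOR 0 = 0
n2 = x5 NAND n1 = 0 NAND 0 = 1
n3 = x3 XOR n2 = 0 XOR 1 = 1
n4 = x1 AND n3 = 0 AND 1 = 0
n5 = n3 NOR n4 = 1 NOR 0 = 0
n6 = n5 OR x2 = 0 OR 0 = 0
So n6 = 0 as required.

x1=0, x2=0, x3=0, x4=1, x5=0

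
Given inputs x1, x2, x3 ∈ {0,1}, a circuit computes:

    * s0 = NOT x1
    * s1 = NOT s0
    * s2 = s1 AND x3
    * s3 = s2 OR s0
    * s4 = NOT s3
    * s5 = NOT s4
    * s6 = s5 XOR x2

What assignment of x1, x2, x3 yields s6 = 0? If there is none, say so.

x1=0, x2=1, x3=0

Check with x1=0, x2=1, x3=0:
s0 = NOT x1 = NOT 0 = 1
s1 = NOT s0 = NOT 1 = 0
s2 = s1 AND x3 = 0 AND 0 = 0
s3 = s2 OR s0 = 0 OR 1 = 1
s4 = NOT s3 = NOT 1 = 0
s5 = NOT s4 = NOT 0 = 1
s6 = s5 XOR x2 = 1 XOR 1 = 0
So s6 = 0 as required.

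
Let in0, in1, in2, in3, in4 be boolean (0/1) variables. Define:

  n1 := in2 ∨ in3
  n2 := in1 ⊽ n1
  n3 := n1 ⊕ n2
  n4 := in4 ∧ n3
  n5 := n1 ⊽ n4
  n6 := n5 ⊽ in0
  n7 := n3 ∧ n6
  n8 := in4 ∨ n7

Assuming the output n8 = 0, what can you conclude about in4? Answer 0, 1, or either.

n8 = in4 ∨ n7 must be 0, so both in4 = 0 and n7 = 0.
Every assignment with n8 = 0 has in4 = 0; there are 10 such assignment(s).

0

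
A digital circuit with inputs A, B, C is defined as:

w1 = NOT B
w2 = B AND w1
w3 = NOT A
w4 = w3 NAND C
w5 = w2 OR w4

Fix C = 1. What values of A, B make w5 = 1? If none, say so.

w5 = w2 OR w4 must be 1, so at least one of w2, w4 is 1.
Check with C = 1 and A=1, B=1:
w1 = NOT B = NOT 1 = 0
w2 = B AND w1 = 1 AND 0 = 0
w3 = NOT A = NOT 1 = 0
w4 = w3 NAND C = 0 NAND 1 = 1
w5 = w2 OR w4 = 0 OR 1 = 1
So w5 = 1.

A=1, B=1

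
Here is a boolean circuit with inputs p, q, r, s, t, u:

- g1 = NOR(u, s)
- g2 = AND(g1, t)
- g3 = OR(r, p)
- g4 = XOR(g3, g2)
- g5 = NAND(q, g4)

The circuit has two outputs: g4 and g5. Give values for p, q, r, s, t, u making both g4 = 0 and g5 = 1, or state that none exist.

Check with p=0 q=1 r=0 s=1 t=1 u=1:
g1 = NOR(u, s) = NOR(1, 1) = 0
g2 = AND(g1, t) = AND(0, 1) = 0
g3 = OR(r, p) = OR(0, 0) = 0
g4 = XOR(g3, g2) = XOR(0, 0) = 0
g5 = NAND(q, g4) = NAND(1, 0) = 1
So g4 = 0 and g5 = 1.

p=0 q=1 r=0 s=1 t=1 u=1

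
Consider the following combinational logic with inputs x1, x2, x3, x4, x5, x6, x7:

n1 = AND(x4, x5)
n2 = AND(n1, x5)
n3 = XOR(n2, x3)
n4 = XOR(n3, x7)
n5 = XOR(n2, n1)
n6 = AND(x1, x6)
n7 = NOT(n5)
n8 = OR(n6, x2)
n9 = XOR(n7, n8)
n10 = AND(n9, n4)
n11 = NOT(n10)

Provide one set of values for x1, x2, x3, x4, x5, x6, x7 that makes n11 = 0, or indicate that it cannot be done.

n11 = NOT(n10) must be 0, so n10 = 1.
n10 = AND(n9, n4) must be 1, so both n9 = 1 and n4 = 1.
Check with x1=0, x2=0, x3=1, x4=1, x5=0, x6=1, x7=0:
n1 = AND(x4, x5) = AND(1, 0) = 0
n2 = AND(n1, x5) = AND(0, 0) = 0
n3 = XOR(n2, x3) = XOR(0, 1) = 1
n4 = XOR(n3, x7) = XOR(1, 0) = 1
n5 = XOR(n2, n1) = XOR(0, 0) = 0
n6 = AND(x1, x6) = AND(0, 1) = 0
n7 = NOT(n5) = NOT 0 = 1
n8 = OR(n6, x2) = OR(0, 0) = 0
n9 = XOR(n7, n8) = XOR(1, 0) = 1
n10 = AND(n9, n4) = AND(1, 1) = 1
n11 = NOT(n10) = NOT 1 = 0
So n11 = 0 as required.

x1=0, x2=0, x3=1, x4=1, x5=0, x6=1, x7=0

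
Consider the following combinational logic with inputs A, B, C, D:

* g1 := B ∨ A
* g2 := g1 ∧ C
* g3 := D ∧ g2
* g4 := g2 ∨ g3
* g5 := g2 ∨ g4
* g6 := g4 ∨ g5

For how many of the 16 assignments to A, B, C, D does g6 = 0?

10

g6 = g4 ∨ g5 must be 0, so both g4 = 0 and g5 = 0.
g4 = g2 ∨ g3 must be 0, so both g2 = 0 and g3 = 0.
g5 = g2 ∨ g4 must be 0, so both g2 = 0 and g4 = 0.
Enumerating the 16 input combinations, 10 give g6 = 0 and 6 give g6 = 1.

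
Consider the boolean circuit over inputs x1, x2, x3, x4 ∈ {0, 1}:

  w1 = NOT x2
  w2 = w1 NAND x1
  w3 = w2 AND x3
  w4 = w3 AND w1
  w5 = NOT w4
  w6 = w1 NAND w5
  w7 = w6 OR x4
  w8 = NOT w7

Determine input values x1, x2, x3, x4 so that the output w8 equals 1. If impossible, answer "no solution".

w8 = NOT w7 must be 1, so w7 = 0.
Check with x1=1, x2=0, x3=0, x4=0:
w1 = NOT x2 = NOT 0 = 1
w2 = w1 NAND x1 = 1 NAND 1 = 0
w3 = w2 AND x3 = 0 AND 0 = 0
w4 = w3 AND w1 = 0 AND 1 = 0
w5 = NOT w4 = NOT 0 = 1
w6 = w1 NAND w5 = 1 NAND 1 = 0
w7 = w6 OR x4 = 0 OR 0 = 0
w8 = NOT w7 = NOT 0 = 1
So w8 = 1 as required.

x1=1, x2=0, x3=0, x4=0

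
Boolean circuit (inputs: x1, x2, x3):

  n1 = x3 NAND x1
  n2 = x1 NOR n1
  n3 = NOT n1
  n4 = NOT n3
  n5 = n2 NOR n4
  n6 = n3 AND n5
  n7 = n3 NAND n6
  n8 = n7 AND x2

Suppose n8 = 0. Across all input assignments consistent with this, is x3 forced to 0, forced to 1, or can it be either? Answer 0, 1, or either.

either

Both values of x3 occur among assignments with n8 = 0:
  x3=0: x1=0, x2=0, x3=0
  x3=1: x1=0, x2=0, x3=1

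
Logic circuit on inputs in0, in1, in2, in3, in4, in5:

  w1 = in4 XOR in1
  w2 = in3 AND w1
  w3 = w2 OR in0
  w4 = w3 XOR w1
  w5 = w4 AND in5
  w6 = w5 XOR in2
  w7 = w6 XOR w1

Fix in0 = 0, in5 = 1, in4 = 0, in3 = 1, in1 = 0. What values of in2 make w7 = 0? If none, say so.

Check with in0 = 0, in5 = 1, in4 = 0, in3 = 1, in1 = 0 and in2=0:
w1 = in4 XOR in1 = 0 XOR 0 = 0
w2 = in3 AND w1 = 1 AND 0 = 0
w3 = w2 OR in0 = 0 OR 0 = 0
w4 = w3 XOR w1 = 0 XOR 0 = 0
w5 = w4 AND in5 = 0 AND 1 = 0
w6 = w5 XOR in2 = 0 XOR 0 = 0
w7 = w6 XOR w1 = 0 XOR 0 = 0
So w7 = 0.

in2=0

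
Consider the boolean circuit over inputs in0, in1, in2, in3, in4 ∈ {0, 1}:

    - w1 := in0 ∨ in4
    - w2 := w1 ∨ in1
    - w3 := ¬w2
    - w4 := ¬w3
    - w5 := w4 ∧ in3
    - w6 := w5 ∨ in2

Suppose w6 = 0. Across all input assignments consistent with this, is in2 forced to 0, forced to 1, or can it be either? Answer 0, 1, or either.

w6 = w5 ∨ in2 must be 0, so both w5 = 0 and in2 = 0.
w5 = w4 ∧ in3 must be 0, so at least one of w4, in3 is 0.
Every assignment with w6 = 0 has in2 = 0; there are 9 such assignment(s).

0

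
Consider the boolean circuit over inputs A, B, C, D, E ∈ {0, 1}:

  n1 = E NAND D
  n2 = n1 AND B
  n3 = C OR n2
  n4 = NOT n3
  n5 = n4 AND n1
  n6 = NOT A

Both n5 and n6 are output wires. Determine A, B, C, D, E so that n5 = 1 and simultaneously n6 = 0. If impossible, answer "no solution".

A=1 B=0 C=0 D=1 E=0

Check with A=1 B=0 C=0 D=1 E=0:
n1 = E NAND D = 0 NAND 1 = 1
n2 = n1 AND B = 1 AND 0 = 0
n3 = C OR n2 = 0 OR 0 = 0
n4 = NOT n3 = NOT 0 = 1
n5 = n4 AND n1 = 1 AND 1 = 1
n6 = NOT A = NOT 1 = 0
So n5 = 1 and n6 = 0.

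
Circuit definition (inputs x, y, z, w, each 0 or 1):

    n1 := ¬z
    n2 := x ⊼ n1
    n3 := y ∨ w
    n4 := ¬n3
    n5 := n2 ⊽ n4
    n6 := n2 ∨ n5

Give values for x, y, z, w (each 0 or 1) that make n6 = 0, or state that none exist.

x=1 y=0 z=0 w=0

n6 = n2 ∨ n5 must be 0, so both n2 = 0 and n5 = 0.
n2 = x ⊼ n1 must be 0, so both x = 1 and n1 = 1.
n5 = n2 ⊽ n4 must be 0, so at least one of n2, n4 is 1.
Check with x=1 y=0 z=0 w=0:
n1 = ¬z = ¬0 = 1
n2 = x ⊼ n1 = 1 ⊼ 1 = 0
n3 = y ∨ w = 0 ∨ 0 = 0
n4 = ¬n3 = ¬0 = 1
n5 = n2 ⊽ n4 = 0 ⊽ 1 = 0
n6 = n2 ∨ n5 = 0 ∨ 0 = 0
So n6 = 0 as required.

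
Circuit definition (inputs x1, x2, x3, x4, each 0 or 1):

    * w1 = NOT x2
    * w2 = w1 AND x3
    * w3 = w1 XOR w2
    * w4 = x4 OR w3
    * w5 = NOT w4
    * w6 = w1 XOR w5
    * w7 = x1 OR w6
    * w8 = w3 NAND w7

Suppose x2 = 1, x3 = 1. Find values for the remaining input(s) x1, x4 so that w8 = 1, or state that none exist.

x1=0, x4=0

Check with x2 = 1, x3 = 1 and x1=0, x4=0:
w1 = NOT x2 = NOT 1 = 0
w2 = w1 AND x3 = 0 AND 1 = 0
w3 = w1 XOR w2 = 0 XOR 0 = 0
w4 = x4 OR w3 = 0 OR 0 = 0
w5 = NOT w4 = NOT 0 = 1
w6 = w1 XOR w5 = 0 XOR 1 = 1
w7 = x1 OR w6 = 0 OR 1 = 1
w8 = w3 NAND w7 = 0 NAND 1 = 1
So w8 = 1.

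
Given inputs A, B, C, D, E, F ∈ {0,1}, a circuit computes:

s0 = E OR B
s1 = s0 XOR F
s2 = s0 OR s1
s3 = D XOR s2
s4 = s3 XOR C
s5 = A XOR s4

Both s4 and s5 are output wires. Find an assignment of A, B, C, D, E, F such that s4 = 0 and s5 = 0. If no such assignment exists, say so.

A=0 B=0 C=1 D=0 E=0 F=1

Check with A=0 B=0 C=1 D=0 E=0 F=1:
s0 = E OR B = 0 OR 0 = 0
s1 = s0 XOR F = 0 XOR 1 = 1
s2 = s0 OR s1 = 0 OR 1 = 1
s3 = D XOR s2 = 0 XOR 1 = 1
s4 = s3 XOR C = 1 XOR 1 = 0
s5 = A XOR s4 = 0 XOR 0 = 0
So s4 = 0 and s5 = 0.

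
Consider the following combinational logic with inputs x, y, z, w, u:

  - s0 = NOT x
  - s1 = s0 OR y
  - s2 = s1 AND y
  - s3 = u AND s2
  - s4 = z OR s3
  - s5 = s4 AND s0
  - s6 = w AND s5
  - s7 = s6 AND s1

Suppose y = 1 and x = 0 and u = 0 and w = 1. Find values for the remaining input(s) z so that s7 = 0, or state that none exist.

s7 = s6 AND s1 must be 0, so at least one of s6, s1 is 0.
Check with y = 1 and x = 0 and u = 0 and w = 1 and z=0:
s0 = NOT x = NOT 0 = 1
s1 = s0 OR y = 1 OR 1 = 1
s2 = s1 AND y = 1 AND 1 = 1
s3 = u AND s2 = 0 AND 1 = 0
s4 = z OR s3 = 0 OR 0 = 0
s5 = s4 AND s0 = 0 AND 1 = 0
s6 = w AND s5 = 1 AND 0 = 0
s7 = s6 AND s1 = 0 AND 1 = 0
So s7 = 0.

z=0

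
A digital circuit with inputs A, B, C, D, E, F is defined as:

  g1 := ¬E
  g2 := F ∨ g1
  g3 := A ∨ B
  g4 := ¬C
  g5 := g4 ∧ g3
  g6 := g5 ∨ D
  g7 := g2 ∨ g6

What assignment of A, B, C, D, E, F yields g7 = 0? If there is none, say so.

Check with A=0, B=0, C=0, D=0, E=1, F=0:
g1 = ¬E = ¬1 = 0
g2 = F ∨ g1 = 0 ∨ 0 = 0
g3 = A ∨ B = 0 ∨ 0 = 0
g4 = ¬C = ¬0 = 1
g5 = g4 ∧ g3 = 1 ∧ 0 = 0
g6 = g5 ∨ D = 0 ∨ 0 = 0
g7 = g2 ∨ g6 = 0 ∨ 0 = 0
So g7 = 0 as required.

A=0, B=0, C=0, D=0, E=1, F=0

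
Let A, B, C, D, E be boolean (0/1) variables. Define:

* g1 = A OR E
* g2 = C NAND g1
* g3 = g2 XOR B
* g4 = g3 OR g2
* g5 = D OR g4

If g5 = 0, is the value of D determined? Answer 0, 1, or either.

g5 = D OR g4 must be 0, so both D = 0 and g4 = 0.
Every assignment with g5 = 0 has D = 0; there are 3 such assignment(s).
  A=0, B=0, C=1, D=0, E=1
  A=1, B=0, C=1, D=0, E=0
  A=1, B=0, C=1, D=0, E=1

0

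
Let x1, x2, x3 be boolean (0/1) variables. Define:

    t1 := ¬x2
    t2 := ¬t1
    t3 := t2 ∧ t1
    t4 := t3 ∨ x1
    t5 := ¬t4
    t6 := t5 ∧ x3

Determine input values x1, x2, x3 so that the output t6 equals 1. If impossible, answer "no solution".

x1=0, x2=1, x3=1

Check with x1=0, x2=1, x3=1:
t1 = ¬x2 = ¬1 = 0
t2 = ¬t1 = ¬0 = 1
t3 = t2 ∧ t1 = 1 ∧ 0 = 0
t4 = t3 ∨ x1 = 0 ∨ 0 = 0
t5 = ¬t4 = ¬0 = 1
t6 = t5 ∧ x3 = 1 ∧ 1 = 1
So t6 = 1 as required.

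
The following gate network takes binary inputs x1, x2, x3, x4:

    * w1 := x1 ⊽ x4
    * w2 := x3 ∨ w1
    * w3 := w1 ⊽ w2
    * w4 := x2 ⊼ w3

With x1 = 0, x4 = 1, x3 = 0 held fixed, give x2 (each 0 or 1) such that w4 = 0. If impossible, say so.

x2=1

w4 = x2 ⊼ w3 must be 0, so both x2 = 1 and w3 = 1.
w3 = w1 ⊽ w2 must be 1, so both w1 = 0 and w2 = 0.
Check with x1 = 0, x4 = 1, x3 = 0 and x2=1:
w1 = x1 ⊽ x4 = 0 ⊽ 1 = 0
w2 = x3 ∨ w1 = 0 ∨ 0 = 0
w3 = w1 ⊽ w2 = 0 ⊽ 0 = 1
w4 = x2 ⊼ w3 = 1 ⊼ 1 = 0
So w4 = 0.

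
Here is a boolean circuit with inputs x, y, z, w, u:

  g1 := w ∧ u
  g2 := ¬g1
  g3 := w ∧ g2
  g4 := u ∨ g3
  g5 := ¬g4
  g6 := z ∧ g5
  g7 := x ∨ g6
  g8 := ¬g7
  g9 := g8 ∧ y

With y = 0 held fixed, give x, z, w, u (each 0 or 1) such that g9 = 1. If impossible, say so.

With y = 0 fixed, none of the 16 settings of x, z, w, u give g9 = 1.
For example, with x=1, z=1, w=1, u=0:
g1 = w ∧ u = 1 ∧ 0 = 0
g2 = ¬g1 = ¬0 = 1
g3 = w ∧ g2 = 1 ∧ 1 = 1
g4 = u ∨ g3 = 0 ∨ 1 = 1
g5 = ¬g4 = ¬1 = 0
g6 = z ∧ g5 = 1 ∧ 0 = 0
g7 = x ∨ g6 = 1 ∨ 0 = 1
g8 = ¬g7 = ¬1 = 0
g9 = g8 ∧ y = 0 ∧ 0 = 0
giving g9 = 0 ≠ 1.

no solution exists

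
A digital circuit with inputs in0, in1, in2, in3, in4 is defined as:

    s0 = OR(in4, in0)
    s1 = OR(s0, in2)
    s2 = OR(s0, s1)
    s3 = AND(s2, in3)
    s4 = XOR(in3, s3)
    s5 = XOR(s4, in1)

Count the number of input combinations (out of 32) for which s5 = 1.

16

s5 = XOR(s4, in1) must be 1, so s4 and in1 differ.
Enumerating the 32 input combinations, 16 give s5 = 1 and 16 give s5 = 0.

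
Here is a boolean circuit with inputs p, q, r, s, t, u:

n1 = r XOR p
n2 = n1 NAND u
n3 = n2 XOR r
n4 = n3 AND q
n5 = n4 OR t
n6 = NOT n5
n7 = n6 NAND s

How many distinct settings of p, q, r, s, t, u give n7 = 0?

12

n7 = n6 NAND s must be 0, so both n6 = 1 and s = 1.
Enumerating the 64 input combinations, 12 give n7 = 0 and 52 give n7 = 1.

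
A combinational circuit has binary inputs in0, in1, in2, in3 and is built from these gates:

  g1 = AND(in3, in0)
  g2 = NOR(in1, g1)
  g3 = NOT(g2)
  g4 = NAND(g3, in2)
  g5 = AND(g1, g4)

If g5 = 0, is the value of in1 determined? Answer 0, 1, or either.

either

Both values of in1 occur among assignments with g5 = 0:
  in1=0: in0=0, in1=0, in2=0, in3=0
  in1=1: in0=0, in1=1, in2=0, in3=0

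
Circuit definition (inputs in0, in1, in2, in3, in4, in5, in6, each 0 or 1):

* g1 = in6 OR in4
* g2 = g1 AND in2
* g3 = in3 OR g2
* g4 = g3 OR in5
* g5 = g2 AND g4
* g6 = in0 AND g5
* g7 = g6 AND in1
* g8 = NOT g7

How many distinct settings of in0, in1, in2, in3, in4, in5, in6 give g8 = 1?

g8 = NOT g7 must be 1, so g7 = 0.
g7 = g6 AND in1 must be 0, so at least one of g6, in1 is 0.
Enumerating the 128 input combinations, 116 give g8 = 1 and 12 give g8 = 0.

116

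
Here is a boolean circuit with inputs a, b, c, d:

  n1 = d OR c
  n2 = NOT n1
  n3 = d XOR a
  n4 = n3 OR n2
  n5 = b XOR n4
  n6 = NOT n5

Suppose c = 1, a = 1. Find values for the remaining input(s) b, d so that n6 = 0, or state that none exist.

b=0, d=0

Check with c = 1, a = 1 and b=0, d=0:
n1 = d OR c = 0 OR 1 = 1
n2 = NOT n1 = NOT 1 = 0
n3 = d XOR a = 0 XOR 1 = 1
n4 = n3 OR n2 = 1 OR 0 = 1
n5 = b XOR n4 = 0 XOR 1 = 1
n6 = NOT n5 = NOT 1 = 0
So n6 = 0.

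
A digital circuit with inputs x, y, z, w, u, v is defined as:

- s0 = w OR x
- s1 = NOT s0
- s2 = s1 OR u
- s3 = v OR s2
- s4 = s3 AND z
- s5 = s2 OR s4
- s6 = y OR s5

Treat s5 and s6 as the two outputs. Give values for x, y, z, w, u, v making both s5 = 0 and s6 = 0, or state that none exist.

Check with x=1 y=0 z=0 w=1 u=0 v=0:
s0 = w OR x = 1 OR 1 = 1
s1 = NOT s0 = NOT 1 = 0
s2 = s1 OR u = 0 OR 0 = 0
s3 = v OR s2 = 0 OR 0 = 0
s4 = s3 AND z = 0 AND 0 = 0
s5 = s2 OR s4 = 0 OR 0 = 0
s6 = y OR s5 = 0 OR 0 = 0
So s5 = 0 and s6 = 0.

x=1 y=0 z=0 w=1 u=0 v=0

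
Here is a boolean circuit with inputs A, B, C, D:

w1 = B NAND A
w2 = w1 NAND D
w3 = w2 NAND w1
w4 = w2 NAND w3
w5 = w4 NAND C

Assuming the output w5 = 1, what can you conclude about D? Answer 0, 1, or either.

either

Both values of D occur among assignments with w5 = 1:
  D=0: A=0, B=0, C=0, D=0
  D=1: A=0, B=0, C=0, D=1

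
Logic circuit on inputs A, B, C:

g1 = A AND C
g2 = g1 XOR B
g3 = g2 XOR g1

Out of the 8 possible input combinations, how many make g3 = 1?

g3 = g2 XOR g1 must be 1, so g2 and g1 differ.
Satisfying assignments:
  A=0, B=1, C=0
  A=0, B=1, C=1
  A=1, B=1, C=0
  A=1, B=1, C=1

4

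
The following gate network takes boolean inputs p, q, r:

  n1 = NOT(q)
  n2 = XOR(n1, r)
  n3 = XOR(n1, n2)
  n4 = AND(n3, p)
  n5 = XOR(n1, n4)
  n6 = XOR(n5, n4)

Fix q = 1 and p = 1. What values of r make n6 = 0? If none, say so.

r=1

n6 = XOR(n5, n4) must be 0, so n5 and n4 are equal.
Check with q = 1 and p = 1 and r=1:
n1 = NOT(q) = NOT 1 = 0
n2 = XOR(n1, r) = XOR(0, 1) = 1
n3 = XOR(n1, n2) = XOR(0, 1) = 1
n4 = AND(n3, p) = AND(1, 1) = 1
n5 = XOR(n1, n4) = XOR(0, 1) = 1
n6 = XOR(n5, n4) = XOR(1, 1) = 0
So n6 = 0.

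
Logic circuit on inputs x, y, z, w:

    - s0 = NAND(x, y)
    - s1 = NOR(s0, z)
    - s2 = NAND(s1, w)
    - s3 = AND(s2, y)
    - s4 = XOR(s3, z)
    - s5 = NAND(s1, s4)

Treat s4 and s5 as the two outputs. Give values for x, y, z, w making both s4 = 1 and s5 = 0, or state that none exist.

Check with x=1 y=1 z=0 w=0:
s0 = NAND(x, y) = NAND(1, 1) = 0
s1 = NOR(s0, z) = NOR(0, 0) = 1
s2 = NAND(s1, w) = NAND(1, 0) = 1
s3 = AND(s2, y) = AND(1, 1) = 1
s4 = XOR(s3, z) = XOR(1, 0) = 1
s5 = NAND(s1, s4) = NAND(1, 1) = 0
So s4 = 1 and s5 = 0.

x=1 y=1 z=0 w=0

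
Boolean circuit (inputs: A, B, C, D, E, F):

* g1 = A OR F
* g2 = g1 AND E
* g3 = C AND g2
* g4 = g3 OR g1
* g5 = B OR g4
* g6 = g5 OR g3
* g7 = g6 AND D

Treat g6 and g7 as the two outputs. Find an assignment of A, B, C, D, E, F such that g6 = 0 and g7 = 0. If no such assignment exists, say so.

A=0 B=0 C=1 D=0 E=0 F=0

Check with A=0 B=0 C=1 D=0 E=0 F=0:
g1 = A OR F = 0 OR 0 = 0
g2 = g1 AND E = 0 AND 0 = 0
g3 = C AND g2 = 1 AND 0 = 0
g4 = g3 OR g1 = 0 OR 0 = 0
g5 = B OR g4 = 0 OR 0 = 0
g6 = g5 OR g3 = 0 OR 0 = 0
g7 = g6 AND D = 0 AND 0 = 0
So g6 = 0 and g7 = 0.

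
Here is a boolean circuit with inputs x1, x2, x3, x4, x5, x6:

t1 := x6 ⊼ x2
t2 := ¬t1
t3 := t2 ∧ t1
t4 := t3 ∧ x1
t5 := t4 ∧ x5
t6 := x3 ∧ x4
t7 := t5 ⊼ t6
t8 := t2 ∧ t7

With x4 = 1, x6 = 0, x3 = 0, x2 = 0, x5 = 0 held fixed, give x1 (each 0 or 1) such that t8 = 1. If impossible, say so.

no solution exists

With x4 = 1, x6 = 0, x3 = 0, x2 = 0, x5 = 0 fixed, none of the 2 settings of x1 give t8 = 1.
For example, with x1=0:
t1 = x6 ⊼ x2 = 0 ⊼ 0 = 1
t2 = ¬t1 = ¬1 = 0
t3 = t2 ∧ t1 = 0 ∧ 1 = 0
t4 = t3 ∧ x1 = 0 ∧ 0 = 0
t5 = t4 ∧ x5 = 0 ∧ 0 = 0
t6 = x3 ∧ x4 = 0 ∧ 1 = 0
t7 = t5 ⊼ t6 = 0 ⊼ 0 = 1
t8 = t2 ∧ t7 = 0 ∧ 1 = 0
giving t8 = 0 ≠ 1.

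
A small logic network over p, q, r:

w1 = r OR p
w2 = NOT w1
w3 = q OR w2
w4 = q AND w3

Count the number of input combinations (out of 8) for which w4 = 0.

w4 = q AND w3 must be 0, so at least one of q, w3 is 0.
Satisfying assignments:
  p=0, q=0, r=0
  p=0, q=0, r=1
  p=1, q=0, r=0
  p=1, q=0, r=1

4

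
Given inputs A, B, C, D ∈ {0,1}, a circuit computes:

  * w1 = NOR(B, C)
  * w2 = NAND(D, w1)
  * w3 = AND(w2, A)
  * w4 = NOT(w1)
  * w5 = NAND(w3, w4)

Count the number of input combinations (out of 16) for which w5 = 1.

10

w5 = NAND(w3, w4) must be 1, so at least one of w3, w4 is 0.
Enumerating the 16 input combinations, 10 give w5 = 1 and 6 give w5 = 0.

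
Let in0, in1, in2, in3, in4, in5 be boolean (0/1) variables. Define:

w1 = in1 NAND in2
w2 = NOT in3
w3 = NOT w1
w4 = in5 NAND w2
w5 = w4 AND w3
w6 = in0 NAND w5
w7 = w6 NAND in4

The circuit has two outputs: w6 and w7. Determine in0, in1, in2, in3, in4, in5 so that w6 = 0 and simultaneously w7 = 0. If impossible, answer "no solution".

no solution exists

Across all 64 input combinations, none give both w6 = 0 and w7 = 0.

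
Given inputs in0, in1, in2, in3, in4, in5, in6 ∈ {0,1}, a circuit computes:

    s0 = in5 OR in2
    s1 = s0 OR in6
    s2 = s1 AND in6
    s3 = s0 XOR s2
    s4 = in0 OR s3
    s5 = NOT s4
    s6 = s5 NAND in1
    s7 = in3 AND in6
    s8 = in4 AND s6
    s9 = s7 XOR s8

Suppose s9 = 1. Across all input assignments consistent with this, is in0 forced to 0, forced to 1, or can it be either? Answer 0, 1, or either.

Both values of in0 occur among assignments with s9 = 1:
  in0=0: in0=0, in1=0, in2=0, in3=0, in4=1, in5=0, in6=0
  in0=1: in0=1, in1=0, in2=0, in3=0, in4=1, in5=0, in6=0

either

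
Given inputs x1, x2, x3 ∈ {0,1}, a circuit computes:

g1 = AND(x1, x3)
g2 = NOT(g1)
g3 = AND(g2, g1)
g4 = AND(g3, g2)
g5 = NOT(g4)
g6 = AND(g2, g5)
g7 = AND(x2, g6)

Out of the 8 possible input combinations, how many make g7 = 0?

5

g7 = AND(x2, g6) must be 0, so at least one of x2, g6 is 0.
Satisfying assignments:
  x1=0, x2=0, x3=0
  x1=0, x2=0, x3=1
  x1=1, x2=0, x3=0
  x1=1, x2=0, x3=1
  x1=1, x2=1, x3=1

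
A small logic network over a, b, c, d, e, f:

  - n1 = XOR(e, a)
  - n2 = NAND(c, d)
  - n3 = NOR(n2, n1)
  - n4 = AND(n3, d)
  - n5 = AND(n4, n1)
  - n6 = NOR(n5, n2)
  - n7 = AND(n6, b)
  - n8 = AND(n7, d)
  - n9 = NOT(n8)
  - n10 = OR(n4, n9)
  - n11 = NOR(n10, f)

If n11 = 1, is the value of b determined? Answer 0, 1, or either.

n11 = NOR(n10, f) must be 1, so both n10 = 0 and f = 0.
n10 = OR(n4, n9) must be 0, so both n4 = 0 and n9 = 0.
Every assignment with n11 = 1 has b = 1; there are 2 such assignment(s).
  a=0, b=1, c=1, d=1, e=1, f=0
  a=1, b=1, c=1, d=1, e=0, f=0

1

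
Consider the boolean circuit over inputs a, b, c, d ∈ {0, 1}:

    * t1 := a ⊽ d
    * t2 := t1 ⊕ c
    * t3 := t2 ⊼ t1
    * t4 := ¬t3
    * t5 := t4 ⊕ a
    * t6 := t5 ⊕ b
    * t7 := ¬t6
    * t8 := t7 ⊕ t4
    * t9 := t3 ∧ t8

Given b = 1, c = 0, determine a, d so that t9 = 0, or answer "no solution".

a=0, d=0

Check with b = 1, c = 0 and a=0, d=0:
t1 = a ⊽ d = 0 ⊽ 0 = 1
t2 = t1 ⊕ c = 1 ⊕ 0 = 1
t3 = t2 ⊼ t1 = 1 ⊼ 1 = 0
t4 = ¬t3 = ¬0 = 1
t5 = t4 ⊕ a = 1 ⊕ 0 = 1
t6 = t5 ⊕ b = 1 ⊕ 1 = 0
t7 = ¬t6 = ¬0 = 1
t8 = t7 ⊕ t4 = 1 ⊕ 1 = 0
t9 = t3 ∧ t8 = 0 ∧ 0 = 0
So t9 = 0.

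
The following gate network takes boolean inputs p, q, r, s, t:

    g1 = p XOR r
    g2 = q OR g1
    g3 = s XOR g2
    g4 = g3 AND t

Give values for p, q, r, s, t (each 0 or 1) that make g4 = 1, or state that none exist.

g4 = g3 AND t must be 1, so both g3 = 1 and t = 1.
g3 = s XOR g2 must be 1, so s and g2 differ.
Check with p=1 q=0 r=0 s=0 t=1:
g1 = p XOR r = 1 XOR 0 = 1
g2 = q OR g1 = 0 OR 1 = 1
g3 = s XOR g2 = 0 XOR 1 = 1
g4 = g3 AND t = 1 AND 1 = 1
So g4 = 1 as required.

p=1 q=0 r=0 s=0 t=1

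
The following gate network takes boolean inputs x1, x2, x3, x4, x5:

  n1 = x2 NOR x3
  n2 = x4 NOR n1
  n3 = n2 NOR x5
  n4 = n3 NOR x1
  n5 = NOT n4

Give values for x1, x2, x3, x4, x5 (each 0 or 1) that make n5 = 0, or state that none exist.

x1=0 x2=1 x3=0 x4=0 x5=0

n5 = NOT n4 must be 0, so n4 = 1.
n4 = n3 NOR x1 must be 1, so both n3 = 0 and x1 = 0.
n3 = n2 NOR x5 must be 0, so at least one of n2, x5 is 1.
Check with x1=0 x2=1 x3=0 x4=0 x5=0:
n1 = x2 NOR x3 = 1 NOR 0 = 0
n2 = x4 NOR n1 = 0 NOR 0 = 1
n3 = n2 NOR x5 = 1 NOR 0 = 0
n4 = n3 NOR x1 = 0 NOR 0 = 1
n5 = NOT n4 = NOT 1 = 0
So n5 = 0 as required.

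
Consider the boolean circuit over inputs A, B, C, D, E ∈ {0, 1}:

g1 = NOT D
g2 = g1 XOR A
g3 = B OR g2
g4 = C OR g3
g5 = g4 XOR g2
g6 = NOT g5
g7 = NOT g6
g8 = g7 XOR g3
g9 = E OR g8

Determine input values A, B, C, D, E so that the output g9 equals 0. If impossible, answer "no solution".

A=0, B=1, C=0, D=1, E=0

g9 = E OR g8 must be 0, so both E = 0 and g8 = 0.
g8 = g7 XOR g3 must be 0, so g7 and g3 are equal.
Check with A=0, B=1, C=0, D=1, E=0:
g1 = NOT D = NOT 1 = 0
g2 = g1 XOR A = 0 XOR 0 = 0
g3 = B OR g2 = 1 OR 0 = 1
g4 = C OR g3 = 0 OR 1 = 1
g5 = g4 XOR g2 = 1 XOR 0 = 1
g6 = NOT g5 = NOT 1 = 0
g7 = NOT g6 = NOT 0 = 1
g8 = g7 XOR g3 = 1 XOR 1 = 0
g9 = E OR g8 = 0 OR 0 = 0
So g9 = 0 as required.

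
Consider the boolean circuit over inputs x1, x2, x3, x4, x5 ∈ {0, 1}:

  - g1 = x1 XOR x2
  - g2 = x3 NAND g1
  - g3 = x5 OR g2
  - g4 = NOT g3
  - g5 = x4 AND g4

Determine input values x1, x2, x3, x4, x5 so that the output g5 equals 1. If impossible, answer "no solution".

Check with x1=0, x2=1, x3=1, x4=1, x5=0:
g1 = x1 XOR x2 = 0 XOR 1 = 1
g2 = x3 NAND g1 = 1 NAND 1 = 0
g3 = x5 OR g2 = 0 OR 0 = 0
g4 = NOT g3 = NOT 0 = 1
g5 = x4 AND g4 = 1 AND 1 = 1
So g5 = 1 as required.

x1=0, x2=1, x3=1, x4=1, x5=0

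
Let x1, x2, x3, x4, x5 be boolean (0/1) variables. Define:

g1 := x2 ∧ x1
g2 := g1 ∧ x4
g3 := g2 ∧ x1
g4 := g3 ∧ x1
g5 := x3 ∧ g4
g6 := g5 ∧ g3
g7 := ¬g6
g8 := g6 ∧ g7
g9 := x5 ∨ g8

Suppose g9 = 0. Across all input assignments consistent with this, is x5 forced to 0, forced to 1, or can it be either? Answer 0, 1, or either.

0

g9 = x5 ∨ g8 must be 0, so both x5 = 0 and g8 = 0.
g8 = g6 ∧ g7 must be 0, so at least one of g6, g7 is 0.
Every assignment with g9 = 0 has x5 = 0; there are 16 such assignment(s).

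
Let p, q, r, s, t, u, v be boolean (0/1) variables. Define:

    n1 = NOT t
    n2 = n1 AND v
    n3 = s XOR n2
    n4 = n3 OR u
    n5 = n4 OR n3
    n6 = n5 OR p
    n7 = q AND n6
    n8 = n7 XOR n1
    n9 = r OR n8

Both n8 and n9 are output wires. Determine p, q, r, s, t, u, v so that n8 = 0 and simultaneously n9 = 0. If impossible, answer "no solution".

Check with p=1, q=0, r=0, s=1, t=1, u=0, v=1:
n1 = NOT t = NOT 1 = 0
n2 = n1 AND v = 0 AND 1 = 0
n3 = s XOR n2 = 1 XOR 0 = 1
n4 = n3 OR u = 1 OR 0 = 1
n5 = n4 OR n3 = 1 OR 1 = 1
n6 = n5 OR p = 1 OR 1 = 1
n7 = q AND n6 = 0 AND 1 = 0
n8 = n7 XOR n1 = 0 XOR 0 = 0
n9 = r OR n8 = 0 OR 0 = 0
So n8 = 0 and n9 = 0.

p=1, q=0, r=0, s=1, t=1, u=0, v=1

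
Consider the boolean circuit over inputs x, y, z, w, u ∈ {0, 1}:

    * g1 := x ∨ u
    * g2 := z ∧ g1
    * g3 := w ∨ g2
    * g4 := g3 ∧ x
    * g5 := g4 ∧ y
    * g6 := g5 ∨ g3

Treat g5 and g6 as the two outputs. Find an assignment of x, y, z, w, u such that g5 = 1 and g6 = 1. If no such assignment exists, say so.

x=1 y=1 z=0 w=1 u=1

Check with x=1 y=1 z=0 w=1 u=1:
g1 = x ∨ u = 1 ∨ 1 = 1
g2 = z ∧ g1 = 0 ∧ 1 = 0
g3 = w ∨ g2 = 1 ∨ 0 = 1
g4 = g3 ∧ x = 1 ∧ 1 = 1
g5 = g4 ∧ y = 1 ∧ 1 = 1
g6 = g5 ∨ g3 = 1 ∨ 1 = 1
So g5 = 1 and g6 = 1.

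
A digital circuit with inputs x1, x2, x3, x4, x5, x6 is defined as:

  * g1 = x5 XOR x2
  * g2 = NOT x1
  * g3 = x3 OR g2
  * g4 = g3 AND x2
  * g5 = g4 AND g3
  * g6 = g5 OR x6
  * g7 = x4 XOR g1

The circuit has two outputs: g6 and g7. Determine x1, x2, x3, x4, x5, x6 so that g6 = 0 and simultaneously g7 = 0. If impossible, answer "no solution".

x1=0 x2=0 x3=1 x4=0 x5=0 x6=0

Check with x1=0 x2=0 x3=1 x4=0 x5=0 x6=0:
g1 = x5 XOR x2 = 0 XOR 0 = 0
g2 = NOT x1 = NOT 0 = 1
g3 = x3 OR g2 = 1 OR 1 = 1
g4 = g3 AND x2 = 1 AND 0 = 0
g5 = g4 AND g3 = 0 AND 1 = 0
g6 = g5 OR x6 = 0 OR 0 = 0
g7 = x4 XOR g1 = 0 XOR 0 = 0
So g6 = 0 and g7 = 0.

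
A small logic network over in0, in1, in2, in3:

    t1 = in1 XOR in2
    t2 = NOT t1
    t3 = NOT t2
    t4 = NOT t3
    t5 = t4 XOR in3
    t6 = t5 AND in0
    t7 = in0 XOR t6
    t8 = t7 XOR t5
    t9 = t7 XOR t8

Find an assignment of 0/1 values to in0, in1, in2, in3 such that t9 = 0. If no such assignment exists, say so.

in0=0 in1=1 in2=0 in3=0

t9 = t7 XOR t8 must be 0, so t7 and t8 are equal.
Check with in0=0 in1=1 in2=0 in3=0:
t1 = in1 XOR in2 = 1 XOR 0 = 1
t2 = NOT t1 = NOT 1 = 0
t3 = NOT t2 = NOT 0 = 1
t4 = NOT t3 = NOT 1 = 0
t5 = t4 XOR in3 = 0 XOR 0 = 0
t6 = t5 AND in0 = 0 AND 0 = 0
t7 = in0 XOR t6 = 0 XOR 0 = 0
t8 = t7 XOR t5 = 0 XOR 0 = 0
t9 = t7 XOR t8 = 0 XOR 0 = 0
So t9 = 0 as required.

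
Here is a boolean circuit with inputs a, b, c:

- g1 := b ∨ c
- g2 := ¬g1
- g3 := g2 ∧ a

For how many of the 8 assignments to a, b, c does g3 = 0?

7

g3 = g2 ∧ a must be 0, so at least one of g2, a is 0.
Enumerating the 8 input combinations, 7 give g3 = 0 and 1 give g3 = 1.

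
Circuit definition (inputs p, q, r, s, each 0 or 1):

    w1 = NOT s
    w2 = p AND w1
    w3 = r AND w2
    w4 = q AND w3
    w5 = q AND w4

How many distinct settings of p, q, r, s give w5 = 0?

15

w5 = q AND w4 must be 0, so at least one of q, w4 is 0.
Enumerating the 16 input combinations, 15 give w5 = 0 and 1 give w5 = 1.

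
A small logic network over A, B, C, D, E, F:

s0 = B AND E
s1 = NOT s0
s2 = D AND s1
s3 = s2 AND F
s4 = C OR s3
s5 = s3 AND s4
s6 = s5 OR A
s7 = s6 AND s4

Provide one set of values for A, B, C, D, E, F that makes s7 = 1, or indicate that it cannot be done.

s7 = s6 AND s4 must be 1, so both s6 = 1 and s4 = 1.
s6 = s5 OR A must be 1, so at least one of s5, A is 1.
Check with A=1, B=1, C=1, D=1, E=1, F=0:
s0 = B AND E = 1 AND 1 = 1
s1 = NOT s0 = NOT 1 = 0
s2 = D AND s1 = 1 AND 0 = 0
s3 = s2 AND F = 0 AND 0 = 0
s4 = C OR s3 = 1 OR 0 = 1
s5 = s3 AND s4 = 0 AND 1 = 0
s6 = s5 OR A = 0 OR 1 = 1
s7 = s6 AND s4 = 1 AND 1 = 1
So s7 = 1 as required.

A=1, B=1, C=1, D=1, E=1, F=0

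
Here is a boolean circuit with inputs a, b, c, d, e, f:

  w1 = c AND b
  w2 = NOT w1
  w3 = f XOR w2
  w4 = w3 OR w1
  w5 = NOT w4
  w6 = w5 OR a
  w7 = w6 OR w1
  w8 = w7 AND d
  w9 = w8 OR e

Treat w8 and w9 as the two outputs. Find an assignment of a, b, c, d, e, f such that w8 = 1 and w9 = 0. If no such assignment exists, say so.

Across all 64 input combinations, none give both w8 = 1 and w9 = 0.

no solution exists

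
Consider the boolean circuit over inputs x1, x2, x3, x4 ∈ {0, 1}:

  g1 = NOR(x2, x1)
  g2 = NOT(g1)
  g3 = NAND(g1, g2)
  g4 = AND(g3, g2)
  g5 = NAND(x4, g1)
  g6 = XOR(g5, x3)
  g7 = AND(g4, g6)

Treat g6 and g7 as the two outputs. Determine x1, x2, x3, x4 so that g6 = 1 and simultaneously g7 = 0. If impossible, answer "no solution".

Check with x1=0, x2=0, x3=1, x4=1:
g1 = NOR(x2, x1) = NOR(0, 0) = 1
g2 = NOT(g1) = NOT 1 = 0
g3 = NAND(g1, g2) = NAND(1, 0) = 1
g4 = AND(g3, g2) = AND(1, 0) = 0
g5 = NAND(x4, g1) = NAND(1, 1) = 0
g6 = XOR(g5, x3) = XOR(0, 1) = 1
g7 = AND(g4, g6) = AND(0, 1) = 0
So g6 = 1 and g7 = 0.

x1=0, x2=0, x3=1, x4=1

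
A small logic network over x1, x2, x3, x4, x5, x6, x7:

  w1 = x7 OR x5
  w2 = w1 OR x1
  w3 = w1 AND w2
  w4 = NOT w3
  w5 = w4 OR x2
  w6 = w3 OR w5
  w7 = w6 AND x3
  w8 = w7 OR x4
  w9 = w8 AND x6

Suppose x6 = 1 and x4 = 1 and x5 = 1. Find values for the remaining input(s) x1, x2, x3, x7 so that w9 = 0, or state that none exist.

With x6 = 1 and x4 = 1 and x5 = 1 fixed, none of the 16 settings of x1, x2, x3, x7 give w9 = 0.
For example, with x1=1, x2=1, x3=0, x7=0:
w1 = x7 OR x5 = 0 OR 1 = 1
w2 = w1 OR x1 = 1 OR 1 = 1
w3 = w1 AND w2 = 1 AND 1 = 1
w4 = NOT w3 = NOT 1 = 0
w5 = w4 OR x2 = 0 OR 1 = 1
w6 = w3 OR w5 = 1 OR 1 = 1
w7 = w6 AND x3 = 1 AND 0 = 0
w8 = w7 OR x4 = 0 OR 1 = 1
w9 = w8 AND x6 = 1 AND 1 = 1
giving w9 = 1 ≠ 0.

no solution exists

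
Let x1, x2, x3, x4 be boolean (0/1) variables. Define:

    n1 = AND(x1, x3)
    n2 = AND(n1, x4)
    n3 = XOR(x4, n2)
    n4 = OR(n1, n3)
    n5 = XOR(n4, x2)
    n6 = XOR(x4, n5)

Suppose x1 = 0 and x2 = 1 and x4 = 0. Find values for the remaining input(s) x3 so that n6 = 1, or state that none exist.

x3=1

Check with x1 = 0 and x2 = 1 and x4 = 0 and x3=1:
n1 = AND(x1, x3) = AND(0, 1) = 0
n2 = AND(n1, x4) = AND(0, 0) = 0
n3 = XOR(x4, n2) = XOR(0, 0) = 0
n4 = OR(n1, n3) = OR(0, 0) = 0
n5 = XOR(n4, x2) = XOR(0, 1) = 1
n6 = XOR(x4, n5) = XOR(0, 1) = 1
So n6 = 1.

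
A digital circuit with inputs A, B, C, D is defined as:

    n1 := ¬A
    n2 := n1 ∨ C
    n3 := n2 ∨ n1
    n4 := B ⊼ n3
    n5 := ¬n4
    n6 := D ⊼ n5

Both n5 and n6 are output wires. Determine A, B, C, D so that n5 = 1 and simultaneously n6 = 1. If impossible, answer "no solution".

A=0 B=1 C=1 D=0

Check with A=0 B=1 C=1 D=0:
n1 = ¬A = ¬0 = 1
n2 = n1 ∨ C = 1 ∨ 1 = 1
n3 = n2 ∨ n1 = 1 ∨ 1 = 1
n4 = B ⊼ n3 = 1 ⊼ 1 = 0
n5 = ¬n4 = ¬0 = 1
n6 = D ⊼ n5 = 0 ⊼ 1 = 1
So n5 = 1 and n6 = 1.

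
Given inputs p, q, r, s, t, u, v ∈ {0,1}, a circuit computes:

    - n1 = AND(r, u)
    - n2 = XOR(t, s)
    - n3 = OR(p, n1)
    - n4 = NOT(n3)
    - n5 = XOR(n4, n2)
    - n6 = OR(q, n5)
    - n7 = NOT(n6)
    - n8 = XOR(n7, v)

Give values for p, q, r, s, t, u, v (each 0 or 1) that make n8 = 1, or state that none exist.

p=1 q=1 r=1 s=1 t=1 u=0 v=1

Check with p=1 q=1 r=1 s=1 t=1 u=0 v=1:
n1 = AND(r, u) = AND(1, 0) = 0
n2 = XOR(t, s) = XOR(1, 1) = 0
n3 = OR(p, n1) = OR(1, 0) = 1
n4 = NOT(n3) = NOT 1 = 0
n5 = XOR(n4, n2) = XOR(0, 0) = 0
n6 = OR(q, n5) = OR(1, 0) = 1
n7 = NOT(n6) = NOT 1 = 0
n8 = XOR(n7, v) = XOR(0, 1) = 1
So n8 = 1 as required.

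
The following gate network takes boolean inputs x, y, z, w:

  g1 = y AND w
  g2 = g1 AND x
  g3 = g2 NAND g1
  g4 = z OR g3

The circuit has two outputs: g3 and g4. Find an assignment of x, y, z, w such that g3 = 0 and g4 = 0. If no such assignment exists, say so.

Check with x=1, y=1, z=0, w=1:
g1 = y AND w = 1 AND 1 = 1
g2 = g1 AND x = 1 AND 1 = 1
g3 = g2 NAND g1 = 1 NAND 1 = 0
g4 = z OR g3 = 0 OR 0 = 0
So g3 = 0 and g4 = 0.

x=1, y=1, z=0, w=1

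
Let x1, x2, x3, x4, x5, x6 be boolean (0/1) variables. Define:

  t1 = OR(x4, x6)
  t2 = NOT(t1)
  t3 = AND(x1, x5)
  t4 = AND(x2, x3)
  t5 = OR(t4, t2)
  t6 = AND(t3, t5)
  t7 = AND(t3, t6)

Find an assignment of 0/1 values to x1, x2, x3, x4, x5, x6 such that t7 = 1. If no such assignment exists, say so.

Check with x1=1 x2=1 x3=0 x4=0 x5=1 x6=0:
t1 = OR(x4, x6) = OR(0, 0) = 0
t2 = NOT(t1) = NOT 0 = 1
t3 = AND(x1, x5) = AND(1, 1) = 1
t4 = AND(x2, x3) = AND(1, 0) = 0
t5 = OR(t4, t2) = OR(0, 1) = 1
t6 = AND(t3, t5) = AND(1, 1) = 1
t7 = AND(t3, t6) = AND(1, 1) = 1
So t7 = 1 as required.

x1=1 x2=1 x3=0 x4=0 x5=1 x6=0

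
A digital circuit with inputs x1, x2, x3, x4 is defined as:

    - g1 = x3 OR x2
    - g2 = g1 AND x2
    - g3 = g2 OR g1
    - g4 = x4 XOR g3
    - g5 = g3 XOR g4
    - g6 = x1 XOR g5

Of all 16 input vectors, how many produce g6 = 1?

g6 = x1 XOR g5 must be 1, so x1 and g5 differ.
Enumerating the 16 input combinations, 8 give g6 = 1 and 8 give g6 = 0.

8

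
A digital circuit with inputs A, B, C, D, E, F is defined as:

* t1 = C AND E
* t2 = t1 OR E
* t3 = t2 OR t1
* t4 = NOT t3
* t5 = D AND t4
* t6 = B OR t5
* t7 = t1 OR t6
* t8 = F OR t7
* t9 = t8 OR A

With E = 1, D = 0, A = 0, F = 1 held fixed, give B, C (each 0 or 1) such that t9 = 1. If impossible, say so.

t9 = t8 OR A must be 1, so at least one of t8, A is 1.
Check with E = 1, D = 0, A = 0, F = 1 and B=1, C=0:
t1 = C AND E = 0 AND 1 = 0
t2 = t1 OR E = 0 OR 1 = 1
t3 = t2 OR t1 = 1 OR 0 = 1
t4 = NOT t3 = NOT 1 = 0
t5 = D AND t4 = 0 AND 0 = 0
t6 = B OR t5 = 1 OR 0 = 1
t7 = t1 OR t6 = 0 OR 1 = 1
t8 = F OR t7 = 1 OR 1 = 1
t9 = t8 OR A = 1 OR 0 = 1
So t9 = 1.

B=1 C=0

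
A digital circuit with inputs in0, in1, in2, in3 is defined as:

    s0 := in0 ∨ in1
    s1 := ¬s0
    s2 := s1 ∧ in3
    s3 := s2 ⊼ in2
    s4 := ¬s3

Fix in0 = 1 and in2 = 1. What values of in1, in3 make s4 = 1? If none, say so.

With in0 = 1 and in2 = 1 fixed, none of the 4 settings of in1, in3 give s4 = 1.
For example, with in1=0, in3=1:
s0 = in0 ∨ in1 = 1 ∨ 0 = 1
s1 = ¬s0 = ¬1 = 0
s2 = s1 ∧ in3 = 0 ∧ 1 = 0
s3 = s2 ⊼ in2 = 0 ⊼ 1 = 1
s4 = ¬s3 = ¬1 = 0
giving s4 = 0 ≠ 1.

no solution exists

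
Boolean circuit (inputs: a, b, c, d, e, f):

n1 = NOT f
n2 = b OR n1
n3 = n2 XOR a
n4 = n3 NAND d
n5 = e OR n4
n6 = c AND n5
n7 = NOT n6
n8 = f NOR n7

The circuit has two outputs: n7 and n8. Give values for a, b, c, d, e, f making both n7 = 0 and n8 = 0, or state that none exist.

Check with a=1, b=0, c=1, d=1, e=1, f=1:
n1 = NOT f = NOT 1 = 0
n2 = b OR n1 = 0 OR 0 = 0
n3 = n2 XOR a = 0 XOR 1 = 1
n4 = n3 NAND d = 1 NAND 1 = 0
n5 = e OR n4 = 1 OR 0 = 1
n6 = c AND n5 = 1 AND 1 = 1
n7 = NOT n6 = NOT 1 = 0
n8 = f NOR n7 = 1 NOR 0 = 0
So n7 = 0 and n8 = 0.

a=1, b=0, c=1, d=1, e=1, f=1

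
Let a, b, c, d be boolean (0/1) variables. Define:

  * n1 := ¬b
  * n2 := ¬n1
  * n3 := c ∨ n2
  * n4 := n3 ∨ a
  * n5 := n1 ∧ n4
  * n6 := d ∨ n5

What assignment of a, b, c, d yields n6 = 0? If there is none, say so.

n6 = d ∨ n5 must be 0, so both d = 0 and n5 = 0.
n5 = n1 ∧ n4 must be 0, so at least one of n1, n4 is 0.
Check with a=1 b=1 c=1 d=0:
n1 = ¬b = ¬1 = 0
n2 = ¬n1 = ¬0 = 1
n3 = c ∨ n2 = 1 ∨ 1 = 1
n4 = n3 ∨ a = 1 ∨ 1 = 1
n5 = n1 ∧ n4 = 0 ∧ 1 = 0
n6 = d ∨ n5 = 0 ∨ 0 = 0
So n6 = 0 as required.

a=1 b=1 c=1 d=0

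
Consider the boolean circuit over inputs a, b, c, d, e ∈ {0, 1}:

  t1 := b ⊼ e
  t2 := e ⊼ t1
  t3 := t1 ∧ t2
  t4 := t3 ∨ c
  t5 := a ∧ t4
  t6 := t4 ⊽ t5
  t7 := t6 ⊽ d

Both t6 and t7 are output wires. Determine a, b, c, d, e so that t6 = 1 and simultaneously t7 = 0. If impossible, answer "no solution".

a=0, b=1, c=0, d=1, e=1

Check with a=0, b=1, c=0, d=1, e=1:
t1 = b ⊼ e = 1 ⊼ 1 = 0
t2 = e ⊼ t1 = 1 ⊼ 0 = 1
t3 = t1 ∧ t2 = 0 ∧ 1 = 0
t4 = t3 ∨ c = 0 ∨ 0 = 0
t5 = a ∧ t4 = 0 ∧ 0 = 0
t6 = t4 ⊽ t5 = 0 ⊽ 0 = 1
t7 = t6 ⊽ d = 1 ⊽ 1 = 0
So t6 = 1 and t7 = 0.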